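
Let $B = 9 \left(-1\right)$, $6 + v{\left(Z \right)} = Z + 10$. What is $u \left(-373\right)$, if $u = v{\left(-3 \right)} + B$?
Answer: $2984$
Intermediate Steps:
$v{\left(Z \right)} = 4 + Z$ ($v{\left(Z \right)} = -6 + \left(Z + 10\right) = -6 + \left(10 + Z\right) = 4 + Z$)
$B = -9$
$u = -8$ ($u = \left(4 - 3\right) - 9 = 1 - 9 = -8$)
$u \left(-373\right) = \left(-8\right) \left(-373\right) = 2984$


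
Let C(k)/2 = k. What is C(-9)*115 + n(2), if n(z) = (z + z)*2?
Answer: -2062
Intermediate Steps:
C(k) = 2*k
n(z) = 4*z (n(z) = (2*z)*2 = 4*z)
C(-9)*115 + n(2) = (2*(-9))*115 + 4*2 = -18*115 + 8 = -2070 + 8 = -2062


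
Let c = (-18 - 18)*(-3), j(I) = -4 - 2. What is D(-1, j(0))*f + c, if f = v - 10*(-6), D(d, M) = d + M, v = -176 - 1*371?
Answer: 3517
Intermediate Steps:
j(I) = -6
v = -547 (v = -176 - 371 = -547)
D(d, M) = M + d
c = 108 (c = -36*(-3) = 108)
f = -487 (f = -547 - 10*(-6) = -547 - 1*(-60) = -547 + 60 = -487)
D(-1, j(0))*f + c = (-6 - 1)*(-487) + 108 = -7*(-487) + 108 = 3409 + 108 = 3517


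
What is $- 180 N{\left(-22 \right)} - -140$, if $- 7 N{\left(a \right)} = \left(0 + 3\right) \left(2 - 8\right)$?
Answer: $- \frac{2260}{7} \approx -322.86$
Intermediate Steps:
$N{\left(a \right)} = \frac{18}{7}$ ($N{\left(a \right)} = - \frac{\left(0 + 3\right) \left(2 - 8\right)}{7} = - \frac{3 \left(-6\right)}{7} = \left(- \frac{1}{7}\right) \left(-18\right) = \frac{18}{7}$)
$- 180 N{\left(-22 \right)} - -140 = \left(-180\right) \frac{18}{7} - -140 = - \frac{3240}{7} + 140 = - \frac{2260}{7}$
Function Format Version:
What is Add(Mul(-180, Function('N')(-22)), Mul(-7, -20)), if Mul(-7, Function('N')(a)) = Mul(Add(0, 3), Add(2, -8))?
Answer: Rational(-2260, 7) ≈ -322.86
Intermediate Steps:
Function('N')(a) = Rational(18, 7) (Function('N')(a) = Mul(Rational(-1, 7), Mul(Add(0, 3), Add(2, -8))) = Mul(Rational(-1, 7), Mul(3, -6)) = Mul(Rational(-1, 7), -18) = Rational(18, 7))
Add(Mul(-180, Function('N')(-22)), Mul(-7, -20)) = Add(Mul(-180, Rational(18, 7)), Mul(-7, -20)) = Add(Rational(-3240, 7), 140) = Rational(-2260, 7)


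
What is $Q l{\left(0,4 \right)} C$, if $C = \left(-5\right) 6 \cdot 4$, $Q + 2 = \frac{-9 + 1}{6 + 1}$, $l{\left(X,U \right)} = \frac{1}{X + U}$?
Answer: $\frac{660}{7} \approx 94.286$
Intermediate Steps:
$l{\left(X,U \right)} = \frac{1}{U + X}$
$Q = - \frac{22}{7}$ ($Q = -2 + \frac{-9 + 1}{6 + 1} = -2 - \frac{8}{7} = - \frac{22}{7} \approx -3.1429$)
$C = -120$ ($C = \left(-30\right) 4 = -120$)
$Q l{\left(0,4 \right)} C = - \frac{22}{7 \left(4 + 0\right)} \left(-120\right) = - \frac{22}{7 \cdot 4} \left(-120\right) = \left(- \frac{22}{7}\right) \frac{1}{4} \left(-120\right) = \left(- \frac{11}{14}\right) \left(-120\right) = \frac{660}{7}$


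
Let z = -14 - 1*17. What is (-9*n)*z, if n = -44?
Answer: -12276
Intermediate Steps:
z = -31 (z = -14 - 17 = -31)
(-9*n)*z = -9*(-44)*(-31) = 396*(-31) = -12276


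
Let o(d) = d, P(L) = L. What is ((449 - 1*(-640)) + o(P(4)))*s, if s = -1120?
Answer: -1224160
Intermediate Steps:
((449 - 1*(-640)) + o(P(4)))*s = ((449 - 1*(-640)) + 4)*(-1120) = ((449 + 640) + 4)*(-1120) = (1089 + 4)*(-1120) = 1093*(-1120) = -1224160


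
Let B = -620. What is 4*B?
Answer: -2480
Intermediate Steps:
4*B = 4*(-620) = -2480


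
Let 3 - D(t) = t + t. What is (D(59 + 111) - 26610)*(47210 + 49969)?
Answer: -2618682513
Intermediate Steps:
D(t) = 3 - 2*t (D(t) = 3 - (t + t) = 3 - 2*t)
(D(59 + 111) - 26610)*(47210 + 49969) = ((3 - 2*(59 + 111)) - 26610)*(47210 + 49969) = ((3 - 2*170) - 26610)*97179 = ((3 - 340) - 26610)*97179 = (-337 - 26610)*97179 = -26947*97179 = -2618682513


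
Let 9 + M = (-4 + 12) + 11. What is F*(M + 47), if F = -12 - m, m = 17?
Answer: -1653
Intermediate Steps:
M = 10 (M = -9 + ((-4 + 12) + 11) = -9 + (8 + 11) = -9 + 19 = 10)
F = -29 (F = -12 - 1*17 = -12 - 17 = -29)
F*(M + 47) = -29*(10 + 47) = -29*57 = -1653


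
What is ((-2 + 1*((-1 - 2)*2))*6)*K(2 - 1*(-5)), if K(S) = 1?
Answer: -48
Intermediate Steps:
((-2 + 1*((-1 - 2)*2))*6)*K(2 - 1*(-5)) = ((-2 + 1*((-1 - 2)*2))*6)*1 = ((-2 + 1*(-3*2))*6)*1 = ((-2 + 1*(-6))*6)*1 = ((-2 - 6)*6)*1 = -8*6*1 = -48*1 = -48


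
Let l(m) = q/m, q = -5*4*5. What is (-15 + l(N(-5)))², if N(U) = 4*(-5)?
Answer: 100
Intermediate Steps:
N(U) = -20
q = -100 (q = -20*5 = -100)
l(m) = -100/m
(-15 + l(N(-5)))² = (-15 - 100/(-20))² = (-15 - 100*(-1/20))² = (-15 + 5)² = (-10)² = 100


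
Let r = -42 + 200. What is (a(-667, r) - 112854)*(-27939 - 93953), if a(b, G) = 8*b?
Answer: 14406415480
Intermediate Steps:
r = 158
(a(-667, r) - 112854)*(-27939 - 93953) = (8*(-667) - 112854)*(-27939 - 93953) = (-5336 - 112854)*(-121892) = -118190*(-121892) = 14406415480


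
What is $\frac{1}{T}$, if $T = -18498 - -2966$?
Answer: $- \frac{1}{15532} \approx -6.4383 \cdot 10^{-5}$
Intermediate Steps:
$T = -15532$ ($T = -18498 + 2966 = -15532$)
$\frac{1}{T} = \frac{1}{-15532} = - \frac{1}{15532}$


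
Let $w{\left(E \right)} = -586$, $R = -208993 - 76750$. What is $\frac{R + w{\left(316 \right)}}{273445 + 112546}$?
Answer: $- \frac{286329}{385991} \approx -0.7418$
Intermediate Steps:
$R = -285743$
$\frac{R + w{\left(316 \right)}}{273445 + 112546} = \frac{-285743 - 586}{273445 + 112546} = - \frac{286329}{385991}$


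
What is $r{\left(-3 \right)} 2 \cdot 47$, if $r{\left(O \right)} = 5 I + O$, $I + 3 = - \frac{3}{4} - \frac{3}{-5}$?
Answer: $- \frac{3525}{2} \approx -1762.5$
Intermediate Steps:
$I = - \frac{63}{20}$ ($I = -3 - \left(- \frac{3}{5} + \frac{3}{4}\right) = -3 - \frac{3}{20} = - \frac{63}{20} \approx -3.15$)
$r{\left(O \right)} = - \frac{63}{4} + O$ ($r{\left(O \right)} = 5 \left(- \frac{63}{20}\right) + O = - \frac{63}{4} + O$)
$r{\left(-3 \right)} 2 \cdot 47 = \left(- \frac{63}{4} - 3\right) 2 \cdot 47 = \left(- \frac{75}{4}\right) 2 \cdot 47 = \left(- \frac{75}{2}\right) 47 = - \frac{3525}{2}$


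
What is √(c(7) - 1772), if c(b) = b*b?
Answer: I*√1723 ≈ 41.509*I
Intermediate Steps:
c(b) = b²
√(c(7) - 1772) = √(7² - 1772) = √(49 - 1772) = √(-1723) = I*√1723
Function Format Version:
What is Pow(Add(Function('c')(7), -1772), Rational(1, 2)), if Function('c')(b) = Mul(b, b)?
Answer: Mul(I, Pow(1723, Rational(1, 2))) ≈ Mul(41.509, I)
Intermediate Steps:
Function('c')(b) = Pow(b, 2)
Pow(Add(Function('c')(7), -1772), Rational(1, 2)) = Pow(Add(Pow(7, 2), -1772), Rational(1, 2)) = Pow(Add(49, -1772), Rational(1, 2)) = Pow(-1723, Rational(1, 2)) = Mul(I, Pow(1723, Rational(1, 2)))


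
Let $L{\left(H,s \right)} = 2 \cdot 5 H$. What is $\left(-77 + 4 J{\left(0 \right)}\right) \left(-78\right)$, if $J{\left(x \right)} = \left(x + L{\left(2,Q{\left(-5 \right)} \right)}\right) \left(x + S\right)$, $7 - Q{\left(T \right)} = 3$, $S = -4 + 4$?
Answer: $6006$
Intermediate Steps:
$S = 0$
$Q{\left(T \right)} = 4$ ($Q{\left(T \right)} = 7 - 3 = 4$)
$L{\left(H,s \right)} = 10 H$
$J{\left(x \right)} = x \left(20 + x\right)$ ($J{\left(x \right)} = \left(x + 10 \cdot 2\right) \left(x + 0\right) = \left(x + 20\right) x = \left(20 + x\right) x = x \left(20 + x\right)$)
$\left(-77 + 4 J{\left(0 \right)}\right) \left(-78\right) = \left(-77 + 4 \cdot 0 \left(20 + 0\right)\right) \left(-78\right) = \left(-77 + 4 \cdot 0 \cdot 20\right) \left(-78\right) = \left(-77 + 4 \cdot 0\right) \left(-78\right) = \left(-77 + 0\right) \left(-78\right) = \left(-77\right) \left(-78\right) = 6006$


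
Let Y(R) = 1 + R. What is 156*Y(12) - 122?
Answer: 1906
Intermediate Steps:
156*Y(12) - 122 = 156*(1 + 12) - 122 = 156*13 - 122 = 2028 - 122 = 1906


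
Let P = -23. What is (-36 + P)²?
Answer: 3481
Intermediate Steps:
(-36 + P)² = (-36 - 23)² = (-59)² = 3481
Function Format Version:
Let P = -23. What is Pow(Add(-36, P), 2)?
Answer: 3481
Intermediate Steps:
Pow(Add(-36, P), 2) = Pow(Add(-36, -23), 2) = Pow(-59, 2) = 3481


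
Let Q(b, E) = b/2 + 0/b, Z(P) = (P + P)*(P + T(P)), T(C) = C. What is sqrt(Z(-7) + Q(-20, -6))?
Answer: sqrt(186) ≈ 13.638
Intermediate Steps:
Z(P) = 4*P**2 (Z(P) = (P + P)*(P + P) = (2*P)*(2*P) = 4*P**2)
Q(b, E) = b/2 (Q(b, E) = b*(1/2) + 0 = b/2 + 0 = b/2)
sqrt(Z(-7) + Q(-20, -6)) = sqrt(4*(-7)**2 + (1/2)*(-20)) = sqrt(4*49 - 10) = sqrt(196 - 10) = sqrt(186)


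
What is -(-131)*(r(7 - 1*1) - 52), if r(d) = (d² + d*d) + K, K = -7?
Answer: 1703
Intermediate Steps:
r(d) = -7 + 2*d² (r(d) = (d² + d*d) - 7 = (d² + d²) - 7 = 2*d² - 7 = -7 + 2*d²)
-(-131)*(r(7 - 1*1) - 52) = -(-131)*((-7 + 2*(7 - 1*1)²) - 52) = -(-131)*((-7 + 2*(7 - 1)²) - 52) = -(-131)*((-7 + 2*6²) - 52) = -(-131)*((-7 + 2*36) - 52) = -(-131)*((-7 + 72) - 52) = -(-131)*(65 - 52) = -(-131)*13 = -1*(-1703) = 1703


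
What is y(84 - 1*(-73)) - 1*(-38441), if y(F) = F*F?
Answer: 63090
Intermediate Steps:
y(F) = F**2
y(84 - 1*(-73)) - 1*(-38441) = (84 - 1*(-73))**2 - 1*(-38441) = (84 + 73)**2 + 38441 = 157**2 + 38441 = 24649 + 38441 = 63090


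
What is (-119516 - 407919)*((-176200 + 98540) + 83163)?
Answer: -2902474805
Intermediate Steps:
(-119516 - 407919)*((-176200 + 98540) + 83163) = -527435*(-77660 + 83163) = -527435*5503 = -2902474805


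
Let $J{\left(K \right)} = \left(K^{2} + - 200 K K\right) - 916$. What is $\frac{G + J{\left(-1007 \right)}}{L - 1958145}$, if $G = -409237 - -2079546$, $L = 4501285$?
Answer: $- \frac{100063179}{1271570} \approx -78.693$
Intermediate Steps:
$G = 1670309$ ($G = -409237 + 2079546 = 1670309$)
$J{\left(K \right)} = -916 - 199 K^{2}$ ($J{\left(K \right)} = \left(K^{2} - 200 K^{2}\right) - 916 = - 199 K^{2} - 916 = -916 - 199 K^{2}$)
$\frac{G + J{\left(-1007 \right)}}{L - 1958145} = \frac{1670309 - \left(916 + 199 \left(-1007\right)^{2}\right)}{4501285 - 1958145} = \frac{1670309 - 201796667}{2543140} = \left(1670309 - 201796667\right) \frac{1}{2543140} = \left(-200126358\right) \frac{1}{2543140} = - \frac{100063179}{1271570}$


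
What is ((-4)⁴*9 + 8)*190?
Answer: 439280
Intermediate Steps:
((-4)⁴*9 + 8)*190 = (256*9 + 8)*190 = (2304 + 8)*190 = 2312*190 = 439280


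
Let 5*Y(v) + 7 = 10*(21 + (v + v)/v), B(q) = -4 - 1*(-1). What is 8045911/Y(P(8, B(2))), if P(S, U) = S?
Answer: 40229555/223 ≈ 1.8040e+5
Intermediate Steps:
B(q) = -3 (B(q) = -4 + 1 = -3)
Y(v) = 223/5 (Y(v) = -7/5 + (10*(21 + (v + v)/v))/5 = -7/5 + (10*(21 + (2*v)/v))/5 = -7/5 + (10*(21 + 2))/5 = -7/5 + (10*23)/5 = -7/5 + (1/5)*230 = -7/5 + 46 = 223/5)
8045911/Y(P(8, B(2))) = 8045911/(223/5) = 8045911*(5/223) = 40229555/223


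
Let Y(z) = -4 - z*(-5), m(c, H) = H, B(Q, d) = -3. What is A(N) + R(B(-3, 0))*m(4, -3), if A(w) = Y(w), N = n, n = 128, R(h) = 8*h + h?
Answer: 717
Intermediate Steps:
Y(z) = -4 + 5*z (Y(z) = -4 - (-5)*z = -4 + 5*z)
R(h) = 9*h
N = 128
A(w) = -4 + 5*w
A(N) + R(B(-3, 0))*m(4, -3) = (-4 + 5*128) + (9*(-3))*(-3) = (-4 + 640) - 27*(-3) = 636 + 81 = 717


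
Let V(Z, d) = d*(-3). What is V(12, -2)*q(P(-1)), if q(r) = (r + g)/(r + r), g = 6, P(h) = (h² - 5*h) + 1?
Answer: 39/7 ≈ 5.5714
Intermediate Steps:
P(h) = 1 + h² - 5*h
V(Z, d) = -3*d
q(r) = (6 + r)/(2*r) (q(r) = (r + 6)/(r + r) = (6 + r)/((2*r)) = (6 + r)*(1/(2*r)) = (6 + r)/(2*r))
V(12, -2)*q(P(-1)) = (-3*(-2))*((6 + (1 + (-1)² - 5*(-1)))/(2*(1 + (-1)² - 5*(-1)))) = 6*((6 + (1 + 1 + 5))/(2*(1 + 1 + 5))) = 6*((½)*(6 + 7)/7) = 6*((½)*(⅐)*13) = 6*(13/14) = 39/7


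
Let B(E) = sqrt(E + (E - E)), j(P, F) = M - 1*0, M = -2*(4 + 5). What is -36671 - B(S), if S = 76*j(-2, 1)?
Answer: -36671 - 6*I*sqrt(38) ≈ -36671.0 - 36.987*I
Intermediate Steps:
M = -18 (M = -2*9 = -18)
j(P, F) = -18 (j(P, F) = -18 - 1*0 = -18 + 0 = -18)
S = -1368 (S = 76*(-18) = -1368)
B(E) = sqrt(E) (B(E) = sqrt(E + 0) = sqrt(E))
-36671 - B(S) = -36671 - sqrt(-1368) = -36671 - 6*I*sqrt(38)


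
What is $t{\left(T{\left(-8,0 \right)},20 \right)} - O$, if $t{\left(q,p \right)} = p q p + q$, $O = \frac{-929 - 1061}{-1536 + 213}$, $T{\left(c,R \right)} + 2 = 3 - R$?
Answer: $\frac{528533}{1323} \approx 399.5$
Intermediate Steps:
$T{\left(c,R \right)} = 1 - R$ ($T{\left(c,R \right)} = -2 - \left(-3 + R\right) = 1 - R$)
$O = \frac{1990}{1323}$ ($O = - \frac{1990}{-1323} = \left(-1990\right) \left(- \frac{1}{1323}\right) = \frac{1990}{1323} \approx 1.5042$)
$t{\left(q,p \right)} = q + q p^{2}$ ($t{\left(q,p \right)} = q p^{2} + q = q + q p^{2}$)
$t{\left(T{\left(-8,0 \right)},20 \right)} - O = \left(1 - 0\right) \left(1 + 20^{2}\right) - \frac{1990}{1323} = \left(1 + 0\right) \left(1 + 400\right) - \frac{1990}{1323} = 1 \cdot 401 - \frac{1990}{1323} = 401 - \frac{1990}{1323} = \frac{528533}{1323}$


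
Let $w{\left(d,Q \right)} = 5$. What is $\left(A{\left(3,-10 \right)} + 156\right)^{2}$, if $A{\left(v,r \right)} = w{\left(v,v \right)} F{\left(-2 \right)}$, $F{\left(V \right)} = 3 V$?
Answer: $15876$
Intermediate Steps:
$A{\left(v,r \right)} = -30$ ($A{\left(v,r \right)} = 5 \cdot 3 \left(-2\right) = 5 \left(-6\right) = -30$)
$\left(A{\left(3,-10 \right)} + 156\right)^{2} = \left(-30 + 156\right)^{2} = 126^{2} = 15876$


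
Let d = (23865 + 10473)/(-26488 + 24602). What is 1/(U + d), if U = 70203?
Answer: 943/66184260 ≈ 1.4248e-5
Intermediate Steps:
d = -17169/943 (d = 34338/(-1886) = 34338*(-1/1886) = -17169/943 ≈ -18.207)
1/(U + d) = 1/(70203 - 17169/943) = 1/(66184260/943) = 943/66184260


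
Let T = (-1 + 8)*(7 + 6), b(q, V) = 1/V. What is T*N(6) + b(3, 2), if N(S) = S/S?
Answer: 183/2 ≈ 91.500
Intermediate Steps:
N(S) = 1
T = 91 (T = 7*13 = 91)
T*N(6) + b(3, 2) = 91*1 + 1/2 = 91 + ½ = 183/2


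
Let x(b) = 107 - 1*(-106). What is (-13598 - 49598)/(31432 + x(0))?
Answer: -63196/31645 ≈ -1.9970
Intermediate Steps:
x(b) = 213 (x(b) = 107 + 106 = 213)
(-13598 - 49598)/(31432 + x(0)) = (-13598 - 49598)/(31432 + 213) = -63196/31645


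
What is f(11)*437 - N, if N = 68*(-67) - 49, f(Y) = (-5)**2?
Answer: 15530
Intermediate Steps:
f(Y) = 25
N = -4605 (N = -4556 - 49 = -4605)
f(11)*437 - N = 25*437 - 1*(-4605) = 10925 + 4605 = 15530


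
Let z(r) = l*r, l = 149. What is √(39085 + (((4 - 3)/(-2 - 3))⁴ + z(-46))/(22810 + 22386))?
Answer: √12474652518132549/564950 ≈ 197.70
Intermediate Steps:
z(r) = 149*r
√(39085 + (((4 - 3)/(-2 - 3))⁴ + z(-46))/(22810 + 22386)) = √(39085 + (((4 - 3)/(-2 - 3))⁴ + 149*(-46))/(22810 + 22386)) = √(39085 + ((1/(-5))⁴ - 6854)/45196) = √(39085 + ((1*(-⅕))⁴ - 6854)*(1/45196)) = √(39085 + ((-⅕)⁴ - 6854)*(1/45196)) = √(39085 + (1/625 - 6854)*(1/45196)) = √(39085 - 4283749/625*1/45196) = √(39085 - 4283749/28247500) = √(1104049253751/28247500) = √12474652518132549/564950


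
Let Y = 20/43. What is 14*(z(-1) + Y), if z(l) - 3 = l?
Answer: 1484/43 ≈ 34.512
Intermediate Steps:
z(l) = 3 + l
Y = 20/43 (Y = 20*(1/43) = 20/43 ≈ 0.46512)
14*(z(-1) + Y) = 14*((3 - 1) + 20/43) = 14*(2 + 20/43) = 14*(106/43) = 1484/43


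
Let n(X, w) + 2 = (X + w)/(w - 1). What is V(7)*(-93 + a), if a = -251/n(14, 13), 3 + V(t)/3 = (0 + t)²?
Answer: -151386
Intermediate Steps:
n(X, w) = -2 + (X + w)/(-1 + w) (n(X, w) = -2 + (X + w)/(w - 1) = -2 + (X + w)/(-1 + w))
V(t) = -9 + 3*t² (V(t) = -9 + 3*(0 + t)² = -9 + 3*t²)
a = -1004 (a = -251*(-1 + 13)/(2 + 14 - 1*13) = -251*12/(2 + 14 - 13) = -251/((1/12)*3) = -251/¼ = -251*4 = -1004)
V(7)*(-93 + a) = (-9 + 3*7²)*(-93 - 1004) = (-9 + 3*49)*(-1097) = (-9 + 147)*(-1097) = 138*(-1097) = -151386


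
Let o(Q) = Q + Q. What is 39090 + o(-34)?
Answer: 39022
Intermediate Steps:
o(Q) = 2*Q
39090 + o(-34) = 39090 + 2*(-34) = 39090 - 68 = 39022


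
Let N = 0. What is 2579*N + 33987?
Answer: 33987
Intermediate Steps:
2579*N + 33987 = 2579*0 + 33987 = 0 + 33987 = 33987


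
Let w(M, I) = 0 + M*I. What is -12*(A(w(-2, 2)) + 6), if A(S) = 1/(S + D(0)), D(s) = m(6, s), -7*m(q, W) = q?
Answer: -1182/17 ≈ -69.529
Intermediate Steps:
m(q, W) = -q/7
w(M, I) = I*M (w(M, I) = 0 + I*M = I*M)
D(s) = -6/7 (D(s) = -⅐*6 = -6/7)
A(S) = 1/(-6/7 + S) (A(S) = 1/(S - 6/7) = 1/(-6/7 + S))
-12*(A(w(-2, 2)) + 6) = -12*(7/(-6 + 7*(2*(-2))) + 6) = -12*(7/(-6 + 7*(-4)) + 6) = -12*(7/(-6 - 28) + 6) = -12*(7/(-34) + 6) = -12*(7*(-1/34) + 6) = -12*(-7/34 + 6) = -12*197/34 = -1182/17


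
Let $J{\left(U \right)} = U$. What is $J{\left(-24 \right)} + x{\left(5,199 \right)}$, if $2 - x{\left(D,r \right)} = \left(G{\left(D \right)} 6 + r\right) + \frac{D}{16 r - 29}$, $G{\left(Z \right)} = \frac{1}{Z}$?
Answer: $- \frac{701046}{3155} \approx -222.2$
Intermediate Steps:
$x{\left(D,r \right)} = 2 - r - \frac{6}{D} - \frac{D}{-29 + 16 r}$ ($x{\left(D,r \right)} = 2 - \left(\left(\frac{1}{D} 6 + r\right) + \frac{D}{16 r - 29}\right) = 2 - \left(\left(\frac{6}{D} + r\right) + \frac{D}{-29 + 16 r}\right) = 2 - \left(\left(r + \frac{6}{D}\right) + \frac{D}{-29 + 16 r}\right) = 2 - \left(r + \frac{6}{D} + \frac{D}{-29 + 16 r}\right) = 2 - r - \frac{6}{D} - \frac{D}{-29 + 16 r}$)
$J{\left(-24 \right)} + x{\left(5,199 \right)} = -24 + \frac{174 - 19104 - 5 \left(58 + 5 - 12139 + 16 \cdot 199^{2}\right)}{5 \left(-29 + 16 \cdot 199\right)} = -24 + \frac{174 - 19104 - 5 \left(58 + 5 - 12139 + 16 \cdot 39601\right)}{5 \left(-29 + 3184\right)} = -24 + \frac{174 - 19104 - 5 \left(58 + 5 - 12139 + 633616\right)}{5 \cdot 3155} = -24 + \frac{1}{5} \cdot \frac{1}{3155} \left(174 - 19104 - 5 \cdot 621540\right) = -24 + \frac{1}{5} \cdot \frac{1}{3155} \left(174 - 19104 - 3107700\right) = -24 + \frac{1}{5} \cdot \frac{1}{3155} \left(-3126630\right) = -24 - \frac{625326}{3155} = - \frac{701046}{3155}$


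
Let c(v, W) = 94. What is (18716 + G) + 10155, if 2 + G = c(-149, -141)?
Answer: 28963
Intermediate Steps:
G = 92 (G = -2 + 94 = 92)
(18716 + G) + 10155 = (18716 + 92) + 10155 = 18808 + 10155 = 28963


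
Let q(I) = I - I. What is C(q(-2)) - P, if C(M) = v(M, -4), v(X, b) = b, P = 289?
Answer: -293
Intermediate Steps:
q(I) = 0
C(M) = -4
C(q(-2)) - P = -4 - 1*289 = -4 - 289 = -293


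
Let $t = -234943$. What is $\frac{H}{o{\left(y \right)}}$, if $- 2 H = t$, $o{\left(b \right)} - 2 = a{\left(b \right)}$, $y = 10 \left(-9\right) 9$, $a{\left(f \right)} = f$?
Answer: $- \frac{234943}{1616} \approx -145.39$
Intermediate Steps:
$y = -810$ ($y = \left(-90\right) 9 = -810$)
$o{\left(b \right)} = 2 + b$
$H = \frac{234943}{2}$ ($H = \left(- \frac{1}{2}\right) \left(-234943\right) = \frac{234943}{2} \approx 1.1747 \cdot 10^{5}$)
$\frac{H}{o{\left(y \right)}} = \frac{234943}{2 \left(2 - 810\right)} = \frac{234943}{2 \left(-808\right)} = \frac{234943}{2} \left(- \frac{1}{808}\right) = - \frac{234943}{1616}$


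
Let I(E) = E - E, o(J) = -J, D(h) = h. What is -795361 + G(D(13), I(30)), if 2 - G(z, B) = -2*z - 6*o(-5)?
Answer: -795303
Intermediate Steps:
I(E) = 0
G(z, B) = 32 + 2*z (G(z, B) = 2 - (-2*z - (-6)*(-5)) = 2 - (-2*z - 6*5) = 2 - (-2*z - 30) = 2 - (-30 - 2*z) = 2 + (30 + 2*z) = 32 + 2*z)
-795361 + G(D(13), I(30)) = -795361 + (32 + 2*13) = -795361 + (32 + 26) = -795361 + 58 = -795303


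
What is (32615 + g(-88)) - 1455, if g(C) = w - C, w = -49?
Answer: 31199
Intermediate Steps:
g(C) = -49 - C
(32615 + g(-88)) - 1455 = (32615 + (-49 - 1*(-88))) - 1455 = (32615 + (-49 + 88)) - 1455 = (32615 + 39) - 1455 = 32654 - 1455 = 31199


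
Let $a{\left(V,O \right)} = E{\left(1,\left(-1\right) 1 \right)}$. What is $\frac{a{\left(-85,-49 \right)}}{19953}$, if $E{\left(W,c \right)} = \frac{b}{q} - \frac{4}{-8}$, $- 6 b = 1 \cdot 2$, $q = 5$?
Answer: $\frac{13}{598590} \approx 2.1718 \cdot 10^{-5}$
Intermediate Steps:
$b = - \frac{1}{3}$ ($b = - \frac{1 \cdot 2}{6} = \left(- \frac{1}{6}\right) 2 = - \frac{1}{3} \approx -0.33333$)
$E{\left(W,c \right)} = \frac{13}{30}$ ($E{\left(W,c \right)} = - \frac{1}{3 \cdot 5} - \frac{4}{-8} = \left(- \frac{1}{3}\right) \frac{1}{5} - - \frac{1}{2} = - \frac{1}{15} + \frac{1}{2} = \frac{13}{30}$)
$a{\left(V,O \right)} = \frac{13}{30}$
$\frac{a{\left(-85,-49 \right)}}{19953} = \frac{13}{30 \cdot 19953} = \frac{13}{30} \cdot \frac{1}{19953} = \frac{13}{598590}$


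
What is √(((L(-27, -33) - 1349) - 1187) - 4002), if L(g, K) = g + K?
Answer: I*√6598 ≈ 81.228*I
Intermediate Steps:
L(g, K) = K + g
√(((L(-27, -33) - 1349) - 1187) - 4002) = √((((-33 - 27) - 1349) - 1187) - 4002) = √(((-60 - 1349) - 1187) - 4002) = √((-1409 - 1187) - 4002) = √(-2596 - 4002) = √(-6598) = I*√6598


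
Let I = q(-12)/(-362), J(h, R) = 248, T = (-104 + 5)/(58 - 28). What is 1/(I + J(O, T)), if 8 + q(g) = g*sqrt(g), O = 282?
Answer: 225707/55980336 - 181*I*sqrt(3)/167941008 ≈ 0.0040319 - 1.8667e-6*I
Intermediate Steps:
T = -33/10 (T = -99/30 = -99*1/30 = -33/10 ≈ -3.3000)
q(g) = -8 + g**(3/2) (q(g) = -8 + g*sqrt(g) = -8 + g**(3/2))
I = 4/181 + 12*I*sqrt(3)/181 (I = (-8 + (-12)**(3/2))/(-362) = -(-8 - 24*I*sqrt(3))/362 = 4/181 + 12*I*sqrt(3)/181 ≈ 0.022099 + 0.11483*I)
1/(I + J(O, T)) = 1/((4/181 + 12*I*sqrt(3)/181) + 248) = 1/(44892/181 + 12*I*sqrt(3)/181)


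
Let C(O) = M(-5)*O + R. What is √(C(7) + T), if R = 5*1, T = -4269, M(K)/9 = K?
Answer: I*√4579 ≈ 67.668*I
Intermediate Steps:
M(K) = 9*K
R = 5
C(O) = 5 - 45*O (C(O) = (9*(-5))*O + 5 = -45*O + 5 = 5 - 45*O)
√(C(7) + T) = √((5 - 45*7) - 4269) = √((5 - 315) - 4269) = √(-310 - 4269) = √(-4579) = I*√4579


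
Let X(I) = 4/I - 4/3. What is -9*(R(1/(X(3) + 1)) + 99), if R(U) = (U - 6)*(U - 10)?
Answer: -1296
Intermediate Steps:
X(I) = -4/3 + 4/I (X(I) = 4/I - 4*1/3 = 4/I - 4/3 = -4/3 + 4/I)
R(U) = (-10 + U)*(-6 + U) (R(U) = (-6 + U)*(-10 + U) = (-10 + U)*(-6 + U))
-9*(R(1/(X(3) + 1)) + 99) = -9*((60 + (1/((-4/3 + 4/3) + 1))**2 - 16/((-4/3 + 4/3) + 1)) + 99) = -9*((60 + (1/(0 + 1))**2 - 16/(0 + 1)) + 99) = -9*((60 + (1/1)**2 - 16/1) + 99) = -9*((60 + 1**2 - 16*1) + 99) = -9*((60 + 1 - 16) + 99) = -9*(45 + 99) = -9*144 = -1296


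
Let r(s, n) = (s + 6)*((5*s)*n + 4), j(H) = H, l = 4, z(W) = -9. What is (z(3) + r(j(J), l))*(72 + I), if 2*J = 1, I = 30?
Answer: 8364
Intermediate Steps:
J = ½ (J = (½)*1 = ½ ≈ 0.50000)
r(s, n) = (4 + 5*n*s)*(6 + s) (r(s, n) = (6 + s)*(5*n*s + 4) = (6 + s)*(4 + 5*n*s) = (4 + 5*n*s)*(6 + s))
(z(3) + r(j(J), l))*(72 + I) = (-9 + (24 + 4*(½) + 5*4*(½)² + 30*4*(½)))*(72 + 30) = (-9 + (24 + 2 + 5*4*(¼) + 60))*102 = (-9 + (24 + 2 + 5 + 60))*102 = (-9 + 91)*102 = 82*102 = 8364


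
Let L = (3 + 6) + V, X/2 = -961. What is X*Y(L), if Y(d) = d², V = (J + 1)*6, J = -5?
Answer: -432450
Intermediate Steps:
X = -1922 (X = 2*(-961) = -1922)
V = -24 (V = (-5 + 1)*6 = -4*6 = -24)
L = -15 (L = (3 + 6) - 24 = 9 - 24 = -15)
X*Y(L) = -1922*(-15)² = -1922*225 = -432450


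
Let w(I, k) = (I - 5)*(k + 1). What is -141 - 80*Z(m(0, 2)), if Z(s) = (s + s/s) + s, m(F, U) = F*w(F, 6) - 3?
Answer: 259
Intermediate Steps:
w(I, k) = (1 + k)*(-5 + I) (w(I, k) = (-5 + I)*(1 + k) = (1 + k)*(-5 + I))
m(F, U) = -3 + F*(-35 + 7*F) (m(F, U) = F*(-5 + F - 5*6 + F*6) - 3 = F*(-5 + F - 30 + 6*F) - 3 = F*(-35 + 7*F) - 3 = -3 + F*(-35 + 7*F))
Z(s) = 1 + 2*s (Z(s) = (s + 1) + s = (1 + s) + s = 1 + 2*s)
-141 - 80*Z(m(0, 2)) = -141 - 80*(1 + 2*(-3 + 7*0*(-5 + 0))) = -141 - 80*(1 + 2*(-3 + 7*0*(-5))) = -141 - 80*(1 + 2*(-3 + 0)) = -141 - 80*(1 + 2*(-3)) = -141 - 80*(1 - 6) = -141 - 80*(-5) = -141 + 400 = 259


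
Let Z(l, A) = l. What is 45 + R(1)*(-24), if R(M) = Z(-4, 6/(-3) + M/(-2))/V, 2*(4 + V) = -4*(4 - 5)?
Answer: -3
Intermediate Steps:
V = -2 (V = -4 + (-4*(4 - 5))/2 = -4 + (-4*(-1))/2 = -4 + (½)*4 = -4 + 2 = -2)
R(M) = 2 (R(M) = -4/(-2) = -4*(-½) = 2)
45 + R(1)*(-24) = 45 + 2*(-24) = 45 - 48 = -3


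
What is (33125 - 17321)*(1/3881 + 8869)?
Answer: 543983004360/3881 ≈ 1.4017e+8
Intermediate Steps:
(33125 - 17321)*(1/3881 + 8869) = 15804*(1/3881 + 8869) = 15804*(34420590/3881) = 543983004360/3881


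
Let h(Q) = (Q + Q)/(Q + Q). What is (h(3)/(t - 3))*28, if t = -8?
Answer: -28/11 ≈ -2.5455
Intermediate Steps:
h(Q) = 1 (h(Q) = (2*Q)/((2*Q)) = (2*Q)*(1/(2*Q)) = 1)
(h(3)/(t - 3))*28 = (1/(-8 - 3))*28 = (1/(-11))*28 = -1/11*1*28 = -1/11*28 = -28/11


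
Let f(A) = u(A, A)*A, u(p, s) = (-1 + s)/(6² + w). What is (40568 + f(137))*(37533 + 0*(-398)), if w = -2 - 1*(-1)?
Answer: 53991670896/35 ≈ 1.5426e+9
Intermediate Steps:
w = -1 (w = -2 + 1 = -1)
u(p, s) = -1/35 + s/35 (u(p, s) = (-1 + s)/(6² - 1) = (-1 + s)/(36 - 1) = (-1 + s)/35 = (-1 + s)*(1/35) = -1/35 + s/35)
f(A) = A*(-1/35 + A/35) (f(A) = (-1/35 + A/35)*A = A*(-1/35 + A/35))
(40568 + f(137))*(37533 + 0*(-398)) = (40568 + (1/35)*137*(-1 + 137))*(37533 + 0*(-398)) = (40568 + (1/35)*137*136)*(37533 + 0) = (40568 + 18632/35)*37533 = (1438512/35)*37533 = 53991670896/35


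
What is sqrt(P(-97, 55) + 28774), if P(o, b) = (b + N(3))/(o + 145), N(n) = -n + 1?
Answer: sqrt(4143615)/12 ≈ 169.63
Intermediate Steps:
N(n) = 1 - n
P(o, b) = (-2 + b)/(145 + o) (P(o, b) = (b + (1 - 1*3))/(o + 145) = (b + (1 - 3))/(145 + o) = (b - 2)/(145 + o) = (-2 + b)/(145 + o))
sqrt(P(-97, 55) + 28774) = sqrt((-2 + 55)/(145 - 97) + 28774) = sqrt(53/48 + 28774) = sqrt(1381205/48) = sqrt(4143615)/12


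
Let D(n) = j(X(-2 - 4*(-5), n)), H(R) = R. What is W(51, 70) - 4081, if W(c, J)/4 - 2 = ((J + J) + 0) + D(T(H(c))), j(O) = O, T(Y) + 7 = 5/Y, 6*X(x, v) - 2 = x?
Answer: -10499/3 ≈ -3499.7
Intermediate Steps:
X(x, v) = 1/3 + x/6
T(Y) = -7 + 5/Y
D(n) = 10/3 (D(n) = 1/3 + (-2 - 4*(-5))/6 = 1/3 + (-2 + 20)/6 = 1/3 + (1/6)*18 = 1/3 + 3 = 10/3)
W(c, J) = 64/3 + 8*J (W(c, J) = 8 + 4*(((J + J) + 0) + 10/3) = 8 + 4*((2*J + 0) + 10/3) = 8 + 4*(2*J + 10/3) = 8 + 4*(10/3 + 2*J) = 8 + (40/3 + 8*J) = 64/3 + 8*J)
W(51, 70) - 4081 = (64/3 + 8*70) - 4081 = (64/3 + 560) - 4081 = 1744/3 - 4081 = -10499/3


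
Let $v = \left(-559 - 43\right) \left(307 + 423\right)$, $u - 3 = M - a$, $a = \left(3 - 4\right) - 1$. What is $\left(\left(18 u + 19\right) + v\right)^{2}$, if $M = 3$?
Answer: $192981854209$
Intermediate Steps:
$a = -2$ ($a = -1 - 1 = -2$)
$u = 8$ ($u = 3 + \left(3 - -2\right) = 3 + \left(3 + 2\right) = 3 + 5 = 8$)
$v = -439460$ ($v = \left(-602\right) 730 = -439460$)
$\left(\left(18 u + 19\right) + v\right)^{2} = \left(\left(18 \cdot 8 + 19\right) - 439460\right)^{2} = \left(\left(144 + 19\right) - 439460\right)^{2} = \left(163 - 439460\right)^{2} = \left(-439297\right)^{2} = 192981854209$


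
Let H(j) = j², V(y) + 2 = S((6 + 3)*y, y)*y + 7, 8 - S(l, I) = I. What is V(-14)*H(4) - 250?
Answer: -5098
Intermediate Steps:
S(l, I) = 8 - I
V(y) = 5 + y*(8 - y) (V(y) = -2 + ((8 - y)*y + 7) = -2 + (y*(8 - y) + 7) = -2 + (7 + y*(8 - y)) = 5 + y*(8 - y))
V(-14)*H(4) - 250 = (5 - 1*(-14)*(-8 - 14))*4² - 250 = (5 - 1*(-14)*(-22))*16 - 250 = (5 - 308)*16 - 250 = -303*16 - 250 = -4848 - 250 = -5098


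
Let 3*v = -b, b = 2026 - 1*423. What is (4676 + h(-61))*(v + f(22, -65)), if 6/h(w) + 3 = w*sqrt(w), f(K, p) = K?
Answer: 3074*(-142618*sqrt(61) + 7011*I)/(3*(-3*I + 61*sqrt(61))) ≈ -2.3957e+6 - 6.452*I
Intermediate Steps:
b = 1603 (b = 2026 - 423 = 1603)
h(w) = 6/(-3 + w**(3/2)) (h(w) = 6/(-3 + w*sqrt(w)) = 6/(-3 + w**(3/2)))
v = -1603/3 (v = (-1*1603)/3 = (1/3)*(-1603) = -1603/3 ≈ -534.33)
(4676 + h(-61))*(v + f(22, -65)) = (4676 + 6/(-3 + (-61)**(3/2)))*(-1603/3 + 22) = (4676 + 6/(-3 - 61*I*sqrt(61)))*(-1537/3) = -7187012/3 - 3074/(-3 - 61*I*sqrt(61))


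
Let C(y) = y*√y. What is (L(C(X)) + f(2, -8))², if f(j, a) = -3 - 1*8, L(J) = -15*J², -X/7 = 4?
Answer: 108418074361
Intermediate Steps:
X = -28 (X = -7*4 = -28)
C(y) = y^(3/2)
f(j, a) = -11 (f(j, a) = -3 - 8 = -11)
(L(C(X)) + f(2, -8))² = (-15*((-28)^(3/2))² - 11)² = (-15*(-56*I*√7)² - 11)² = (-15*(-21952) - 11)² = (329280 - 11)² = 329269² = 108418074361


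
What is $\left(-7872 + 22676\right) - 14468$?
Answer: $336$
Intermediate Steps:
$\left(-7872 + 22676\right) - 14468 = 14804 - 14468 = 336$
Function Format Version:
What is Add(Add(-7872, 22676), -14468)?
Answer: 336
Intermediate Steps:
Add(Add(-7872, 22676), -14468) = Add(14804, -14468) = 336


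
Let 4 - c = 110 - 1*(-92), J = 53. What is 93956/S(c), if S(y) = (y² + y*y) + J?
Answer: 93956/78461 ≈ 1.1975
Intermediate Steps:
c = -198 (c = 4 - (110 - 1*(-92)) = 4 - (110 + 92) = 4 - 1*202 = 4 - 202 = -198)
S(y) = 53 + 2*y² (S(y) = (y² + y*y) + 53 = (y² + y²) + 53 = 2*y² + 53 = 53 + 2*y²)
93956/S(c) = 93956/(53 + 2*(-198)²) = 93956/(53 + 2*39204) = 93956/(53 + 78408) = 93956/78461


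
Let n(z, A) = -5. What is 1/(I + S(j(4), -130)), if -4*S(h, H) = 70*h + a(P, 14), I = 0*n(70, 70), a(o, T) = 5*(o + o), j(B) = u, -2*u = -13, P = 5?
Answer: -4/505 ≈ -0.0079208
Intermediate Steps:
u = 13/2 (u = -½*(-13) = 13/2 ≈ 6.5000)
j(B) = 13/2
a(o, T) = 10*o (a(o, T) = 5*(2*o) = 10*o)
I = 0 (I = 0*(-5) = 0)
S(h, H) = -25/2 - 35*h/2 (S(h, H) = -(70*h + 10*5)/4 = -(70*h + 50)/4 = -(50 + 70*h)/4 = -25/2 - 35*h/2)
1/(I + S(j(4), -130)) = 1/(0 + (-25/2 - 35/2*13/2)) = 1/(0 + (-25/2 - 455/4)) = 1/(0 - 505/4) = 1/(-505/4) = -4/505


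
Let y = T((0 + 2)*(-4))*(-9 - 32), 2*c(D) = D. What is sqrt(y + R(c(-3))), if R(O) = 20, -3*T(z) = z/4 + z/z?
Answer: sqrt(57)/3 ≈ 2.5166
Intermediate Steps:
T(z) = -1/3 - z/12 (T(z) = -(z/4 + z/z)/3 = -(z*(1/4) + 1)/3 = -(z/4 + 1)/3 = -(1 + z/4)/3 = -1/3 - z/12)
c(D) = D/2
y = -41/3 (y = (-1/3 - (0 + 2)*(-4)/12)*(-9 - 32) = (-1/3 - (-4)/6)*(-41) = (-1/3 - 1/12*(-8))*(-41) = (-1/3 + 2/3)*(-41) = (1/3)*(-41) = -41/3 ≈ -13.667)
sqrt(y + R(c(-3))) = sqrt(-41/3 + 20) = sqrt(19/3) = sqrt(57)/3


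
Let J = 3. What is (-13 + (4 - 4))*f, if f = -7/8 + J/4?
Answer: 13/8 ≈ 1.6250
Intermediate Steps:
f = -⅛ (f = -7/8 + 3/4 = -7*⅛ + 3*(¼) = -7/8 + ¾ = -⅛ ≈ -0.12500)
(-13 + (4 - 4))*f = (-13 + (4 - 4))*(-⅛) = (-13 + 0)*(-⅛) = -13*(-⅛) = 13/8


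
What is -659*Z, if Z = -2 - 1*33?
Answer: 23065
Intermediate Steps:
Z = -35 (Z = -2 - 33 = -35)
-659*Z = -659*(-35) = 23065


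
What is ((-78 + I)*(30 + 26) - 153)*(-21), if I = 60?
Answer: 24381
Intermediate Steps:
((-78 + I)*(30 + 26) - 153)*(-21) = ((-78 + 60)*(30 + 26) - 153)*(-21) = (-18*56 - 153)*(-21) = (-1008 - 153)*(-21) = -1161*(-21) = 24381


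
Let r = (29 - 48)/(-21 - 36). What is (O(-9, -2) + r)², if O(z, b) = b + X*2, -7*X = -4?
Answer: 121/441 ≈ 0.27438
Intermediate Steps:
X = 4/7 (X = -⅐*(-4) = 4/7 ≈ 0.57143)
r = ⅓ (r = -19/(-57) = -19*(-1/57) = ⅓ ≈ 0.33333)
O(z, b) = 8/7 + b (O(z, b) = b + (4/7)*2 = b + 8/7 = 8/7 + b)
(O(-9, -2) + r)² = ((8/7 - 2) + ⅓)² = (-6/7 + ⅓)² = (-11/21)² = 121/441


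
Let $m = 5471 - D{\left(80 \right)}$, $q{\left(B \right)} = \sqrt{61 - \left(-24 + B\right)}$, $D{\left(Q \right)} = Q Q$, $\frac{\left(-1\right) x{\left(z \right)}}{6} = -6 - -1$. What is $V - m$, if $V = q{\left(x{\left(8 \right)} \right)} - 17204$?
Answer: $-16275 + \sqrt{55} \approx -16268.0$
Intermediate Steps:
$x{\left(z \right)} = 30$ ($x{\left(z \right)} = - 6 \left(-6 - -1\right) = - 6 \left(-6 + 1\right) = \left(-6\right) \left(-5\right) = 30$)
$D{\left(Q \right)} = Q^{2}$
$q{\left(B \right)} = \sqrt{85 - B}$ ($q{\left(B \right)} = \sqrt{61 - \left(-24 + B\right)} = \sqrt{85 - B}$)
$V = -17204 + \sqrt{55}$ ($V = \sqrt{85 - 30} - 17204 = \sqrt{55} - 17204 = -17204 + \sqrt{55} \approx -17197.0$)
$m = -929$ ($m = 5471 - 80^{2} = 5471 - 6400 = -929$)
$V - m = \left(-17204 + \sqrt{55}\right) - -929 = \left(-17204 + \sqrt{55}\right) + 929 = -16275 + \sqrt{55}$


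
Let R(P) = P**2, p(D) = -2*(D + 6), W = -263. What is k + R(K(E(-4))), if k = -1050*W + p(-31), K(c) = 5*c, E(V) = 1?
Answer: 276225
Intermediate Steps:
p(D) = -12 - 2*D (p(D) = -2*(6 + D) = -12 - 2*D)
k = 276200 (k = -1050*(-263) + (-12 - 2*(-31)) = 276150 + (-12 + 62) = 276150 + 50 = 276200)
k + R(K(E(-4))) = 276200 + (5*1)**2 = 276200 + 5**2 = 276200 + 25 = 276225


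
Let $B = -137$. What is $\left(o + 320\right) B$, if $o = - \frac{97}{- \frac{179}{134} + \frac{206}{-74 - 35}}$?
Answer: $- \frac{2259620734}{47115} \approx -47960.0$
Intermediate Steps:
$o = \frac{1416782}{47115}$ ($o = - \frac{97}{\left(-179\right) \frac{1}{134} + \frac{206}{-74 - 35}} = - \frac{97}{- \frac{179}{134} + \frac{206}{-109}} = - \frac{97}{- \frac{179}{134} + 206 \left(- \frac{1}{109}\right)} = - \frac{97}{- \frac{179}{134} - \frac{206}{109}} = - \frac{97}{- \frac{47115}{14606}} = \left(-97\right) \left(- \frac{14606}{47115}\right) = \frac{1416782}{47115} \approx 30.071$)
$\left(o + 320\right) B = \left(\frac{1416782}{47115} + 320\right) \left(-137\right) = \frac{16493582}{47115} \left(-137\right) = - \frac{2259620734}{47115}$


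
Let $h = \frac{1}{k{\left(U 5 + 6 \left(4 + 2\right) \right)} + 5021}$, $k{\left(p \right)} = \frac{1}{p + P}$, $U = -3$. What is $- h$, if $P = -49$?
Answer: $- \frac{28}{140587} \approx -0.00019916$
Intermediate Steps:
$k{\left(p \right)} = \frac{1}{-49 + p}$ ($k{\left(p \right)} = \frac{1}{p - 49} = \frac{1}{-49 + p}$)
$h = \frac{28}{140587}$ ($h = \frac{1}{\frac{1}{-49 + \left(\left(-3\right) 5 + 6 \left(4 + 2\right)\right)} + 5021} = \frac{1}{\frac{1}{-49 + \left(-15 + 6 \cdot 6\right)} + 5021} = \frac{1}{\frac{1}{-49 + \left(-15 + 36\right)} + 5021} = \frac{1}{\frac{1}{-49 + 21} + 5021} = \frac{1}{\frac{1}{-28} + 5021} = \frac{1}{- \frac{1}{28} + 5021} = \frac{1}{\frac{140587}{28}} = \frac{28}{140587} \approx 0.00019916$)
$- h = \left(-1\right) \frac{28}{140587} = - \frac{28}{140587}$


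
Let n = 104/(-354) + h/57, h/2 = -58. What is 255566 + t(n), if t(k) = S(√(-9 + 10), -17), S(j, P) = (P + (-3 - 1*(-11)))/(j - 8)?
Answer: 1788971/7 ≈ 2.5557e+5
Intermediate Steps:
h = -116 (h = 2*(-58) = -116)
n = -7832/3363 (n = 104/(-354) - 116/57 = 104*(-1/354) - 116*1/57 = -52/177 - 116/57 = -7832/3363 ≈ -2.3289)
S(j, P) = (8 + P)/(-8 + j) (S(j, P) = (P + (-3 + 11))/(-8 + j) = (P + 8)/(-8 + j) = (8 + P)/(-8 + j))
t(k) = 9/7 (t(k) = (8 - 17)/(-8 + √(-9 + 10)) = -9/(-8 + √1) = -9/(-8 + 1) = -9/(-7) = -⅐*(-9) = 9/7)
255566 + t(n) = 255566 + 9/7 = 1788971/7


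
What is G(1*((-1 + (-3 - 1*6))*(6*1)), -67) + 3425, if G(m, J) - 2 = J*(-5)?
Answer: 3762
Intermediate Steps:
G(m, J) = 2 - 5*J (G(m, J) = 2 + J*(-5) = 2 - 5*J)
G(1*((-1 + (-3 - 1*6))*(6*1)), -67) + 3425 = (2 - 5*(-67)) + 3425 = (2 + 335) + 3425 = 337 + 3425 = 3762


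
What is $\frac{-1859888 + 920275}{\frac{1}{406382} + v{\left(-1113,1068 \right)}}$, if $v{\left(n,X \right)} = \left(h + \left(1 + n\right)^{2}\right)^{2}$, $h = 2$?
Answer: $- \frac{381841810166}{621376775682960313} \approx -6.1451 \cdot 10^{-7}$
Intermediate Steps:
$v{\left(n,X \right)} = \left(2 + \left(1 + n\right)^{2}\right)^{2}$
$\frac{-1859888 + 920275}{\frac{1}{406382} + v{\left(-1113,1068 \right)}} = \frac{-1859888 + 920275}{\frac{1}{406382} + \left(2 + \left(1 - 1113\right)^{2}\right)^{2}} = - \frac{939613}{\frac{1}{406382} + \left(2 + \left(-1112\right)^{2}\right)^{2}} = - \frac{939613}{\frac{1}{406382} + \left(2 + 1236544\right)^{2}} = - \frac{939613}{\frac{1}{406382} + 1236546^{2}} = - \frac{939613}{\frac{1}{406382} + 1529046010116} = - \frac{939613}{\frac{621376775682960313}{406382}} = \left(-939613\right) \frac{406382}{621376775682960313} = - \frac{381841810166}{621376775682960313}$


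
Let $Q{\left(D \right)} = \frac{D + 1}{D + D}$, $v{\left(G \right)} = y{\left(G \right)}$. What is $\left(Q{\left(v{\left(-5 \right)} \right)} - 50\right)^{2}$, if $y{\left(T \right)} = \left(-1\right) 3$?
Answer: $\frac{22201}{9} \approx 2466.8$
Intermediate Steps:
$y{\left(T \right)} = -3$
$v{\left(G \right)} = -3$
$Q{\left(D \right)} = \frac{1 + D}{2 D}$
$\left(Q{\left(v{\left(-5 \right)} \right)} - 50\right)^{2} = \left(\frac{1 - 3}{2 \left(-3\right)} - 50\right)^{2} = \left(\frac{1}{2} \left(- \frac{1}{3}\right) \left(-2\right) - 50\right)^{2} = \left(\frac{1}{3} - 50\right)^{2} = \left(- \frac{149}{3}\right)^{2} = \frac{22201}{9}$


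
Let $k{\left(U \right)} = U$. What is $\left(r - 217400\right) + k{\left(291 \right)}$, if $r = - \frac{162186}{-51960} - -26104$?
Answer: $- \frac{1654076269}{8660} \approx -1.91 \cdot 10^{5}$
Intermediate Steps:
$r = \frac{226087671}{8660}$ ($r = \left(-162186\right) \left(- \frac{1}{51960}\right) + 26104 = \frac{27031}{8660} + 26104 = \frac{226087671}{8660} \approx 26107.0$)
$\left(r - 217400\right) + k{\left(291 \right)} = \left(\frac{226087671}{8660} - 217400\right) + 291 = - \frac{1656596329}{8660} + 291 = - \frac{1654076269}{8660}$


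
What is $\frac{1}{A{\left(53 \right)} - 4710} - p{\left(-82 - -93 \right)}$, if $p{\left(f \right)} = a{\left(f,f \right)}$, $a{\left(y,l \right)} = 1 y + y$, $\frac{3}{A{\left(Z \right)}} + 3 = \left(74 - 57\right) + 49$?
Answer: $- \frac{2176019}{98909} \approx -22.0$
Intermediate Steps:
$A{\left(Z \right)} = \frac{1}{21}$ ($A{\left(Z \right)} = \frac{3}{-3 + \left(\left(74 - 57\right) + 49\right)} = \frac{3}{-3 + \left(17 + 49\right)} = \frac{3}{-3 + 66} = \frac{3}{63} = 3 \cdot \frac{1}{63} = \frac{1}{21}$)
$a{\left(y,l \right)} = 2 y$ ($a{\left(y,l \right)} = y + y = 2 y$)
$p{\left(f \right)} = 2 f$
$\frac{1}{A{\left(53 \right)} - 4710} - p{\left(-82 - -93 \right)} = \frac{1}{\frac{1}{21} - 4710} - 2 \left(-82 - -93\right) = \frac{1}{- \frac{98909}{21}} - 2 \left(-82 + 93\right) = - \frac{21}{98909} - 2 \cdot 11 = - \frac{21}{98909} - 22 = - \frac{2176019}{98909}$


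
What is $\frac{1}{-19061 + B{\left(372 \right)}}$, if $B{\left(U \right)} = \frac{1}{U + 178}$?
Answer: $- \frac{550}{10483549} \approx -5.2463 \cdot 10^{-5}$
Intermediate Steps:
$B{\left(U \right)} = \frac{1}{178 + U}$
$\frac{1}{-19061 + B{\left(372 \right)}} = \frac{1}{-19061 + \frac{1}{178 + 372}} = \frac{1}{-19061 + \frac{1}{550}} = \frac{1}{- \frac{10483549}{550}} = - \frac{550}{10483549}$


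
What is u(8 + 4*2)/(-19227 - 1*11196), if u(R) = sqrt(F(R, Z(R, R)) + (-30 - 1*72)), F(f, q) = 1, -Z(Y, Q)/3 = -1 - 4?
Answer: -I*sqrt(101)/30423 ≈ -0.00033034*I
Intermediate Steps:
Z(Y, Q) = 15 (Z(Y, Q) = -3*(-1 - 4) = -3*(-5) = 15)
u(R) = I*sqrt(101) (u(R) = sqrt(1 + (-30 - 1*72)) = sqrt(1 + (-30 - 72)) = sqrt(1 - 102) = sqrt(-101) = I*sqrt(101))
u(8 + 4*2)/(-19227 - 1*11196) = (I*sqrt(101))/(-19227 - 1*11196) = (I*sqrt(101))/(-19227 - 11196) = (I*sqrt(101))/(-30423) = (I*sqrt(101))*(-1/30423) = -I*sqrt(101)/30423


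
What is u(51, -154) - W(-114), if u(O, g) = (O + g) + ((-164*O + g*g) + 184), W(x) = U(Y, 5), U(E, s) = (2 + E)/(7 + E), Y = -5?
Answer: 30869/2 ≈ 15435.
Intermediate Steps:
U(E, s) = (2 + E)/(7 + E)
W(x) = -3/2 (W(x) = (2 - 5)/(7 - 5) = -3/2)
u(O, g) = 184 + g + g**2 - 163*O (u(O, g) = (O + g) + ((-164*O + g**2) + 184) = (O + g) + ((g**2 - 164*O) + 184) = (O + g) + (184 + g**2 - 164*O) = 184 + g + g**2 - 163*O)
u(51, -154) - W(-114) = (184 - 154 + (-154)**2 - 163*51) - 1*(-3/2) = (184 - 154 + 23716 - 8313) + 3/2 = 15433 + 3/2 = 30869/2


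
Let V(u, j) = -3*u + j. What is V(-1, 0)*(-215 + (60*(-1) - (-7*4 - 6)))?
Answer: -723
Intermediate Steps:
V(u, j) = j - 3*u
V(-1, 0)*(-215 + (60*(-1) - (-7*4 - 6))) = (0 - 3*(-1))*(-215 + (60*(-1) - (-7*4 - 6))) = (0 + 3)*(-215 + (-60 - (-28 - 6))) = 3*(-215 + (-60 - 1*(-34))) = 3*(-215 + (-60 + 34)) = 3*(-215 - 26) = 3*(-241) = -723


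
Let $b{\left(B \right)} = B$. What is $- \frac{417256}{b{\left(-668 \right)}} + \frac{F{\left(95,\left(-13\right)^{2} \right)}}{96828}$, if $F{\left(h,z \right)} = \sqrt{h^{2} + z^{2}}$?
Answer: $\frac{104314}{167} + \frac{\sqrt{37586}}{96828} \approx 624.64$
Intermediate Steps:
$- \frac{417256}{b{\left(-668 \right)}} + \frac{F{\left(95,\left(-13\right)^{2} \right)}}{96828} = - \frac{417256}{-668} + \frac{\sqrt{95^{2} + \left(\left(-13\right)^{2}\right)^{2}}}{96828} = \left(-417256\right) \left(- \frac{1}{668}\right) + \sqrt{9025 + 169^{2}} \cdot \frac{1}{96828} = \frac{104314}{167} + \sqrt{9025 + 28561} \cdot \frac{1}{96828} = \frac{104314}{167} + \sqrt{37586} \cdot \frac{1}{96828} = \frac{104314}{167} + \frac{\sqrt{37586}}{96828}$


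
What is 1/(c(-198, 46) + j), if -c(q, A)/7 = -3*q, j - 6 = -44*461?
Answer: -1/24436 ≈ -4.0923e-5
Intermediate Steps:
j = -20278 (j = 6 - 44*461 = 6 - 20284 = -20278)
c(q, A) = 21*q (c(q, A) = -(-21)*q = 21*q)
1/(c(-198, 46) + j) = 1/(21*(-198) - 20278) = 1/(-4158 - 20278) = 1/(-24436) = -1/24436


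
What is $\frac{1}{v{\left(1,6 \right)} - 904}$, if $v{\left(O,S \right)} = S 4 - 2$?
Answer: $- \frac{1}{882} \approx -0.0011338$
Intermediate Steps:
$v{\left(O,S \right)} = -2 + 4 S$ ($v{\left(O,S \right)} = 4 S - 2 = -2 + 4 S$)
$\frac{1}{v{\left(1,6 \right)} - 904} = \frac{1}{\left(-2 + 4 \cdot 6\right) - 904} = \frac{1}{\left(-2 + 24\right) - 904} = \frac{1}{22 - 904} = \frac{1}{-882} = - \frac{1}{882}$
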